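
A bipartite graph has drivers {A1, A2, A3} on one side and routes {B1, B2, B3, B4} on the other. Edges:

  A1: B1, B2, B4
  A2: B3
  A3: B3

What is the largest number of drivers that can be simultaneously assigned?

2

Unit-capacity flow: source→left, listed edges, right→sink; max matching = max flow.
Augmenting path A1→B1 (+1); matched 1.
Augmenting path A2→B3 (+1); matched 2.
No augmenting path remains; maximum matching = 2.
König certificate: {A1, B3} is a vertex cover of size 2 (every listed pair touches it), so no matching can be larger.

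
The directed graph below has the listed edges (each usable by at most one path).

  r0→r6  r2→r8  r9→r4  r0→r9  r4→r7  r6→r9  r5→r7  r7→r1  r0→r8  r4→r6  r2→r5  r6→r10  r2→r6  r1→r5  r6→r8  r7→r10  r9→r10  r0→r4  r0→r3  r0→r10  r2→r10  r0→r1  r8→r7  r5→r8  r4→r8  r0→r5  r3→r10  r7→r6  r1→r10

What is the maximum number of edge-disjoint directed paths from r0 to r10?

6

Assign every edge capacity 1; by Menger, the answer equals the max flow.
Path r0→r10 (+1); total 1.
Path r0→r1→r10 (+1); total 2.
Path r0→r3→r10 (+1); total 3.
Path r0→r6→r10 (+1); total 4.
Path r0→r9→r10 (+1); total 5.
Path r0→r4→r7→r10 (+1); total 6.
No residual r0→r10 path; max flow = 6.
Certifying cut of size 6: {r0→r10, r0→r3, r1→r10, r6→r10, r7→r10, r9→r10}.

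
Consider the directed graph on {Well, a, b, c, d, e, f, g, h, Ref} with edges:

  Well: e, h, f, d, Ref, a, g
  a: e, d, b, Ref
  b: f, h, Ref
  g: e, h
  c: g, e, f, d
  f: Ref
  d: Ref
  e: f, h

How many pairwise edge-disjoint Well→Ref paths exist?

4

Assign every edge capacity 1; by Menger, the answer equals the max flow.
Path Well→Ref (+1); total 1.
Path Well→a→Ref (+1); total 2.
Path Well→d→Ref (+1); total 3.
Path Well→f→Ref (+1); total 4.
No residual Well→Ref path; max flow = 4.
Certifying cut of size 4: {Well→Ref, Well→a, Well→d, f→Ref}.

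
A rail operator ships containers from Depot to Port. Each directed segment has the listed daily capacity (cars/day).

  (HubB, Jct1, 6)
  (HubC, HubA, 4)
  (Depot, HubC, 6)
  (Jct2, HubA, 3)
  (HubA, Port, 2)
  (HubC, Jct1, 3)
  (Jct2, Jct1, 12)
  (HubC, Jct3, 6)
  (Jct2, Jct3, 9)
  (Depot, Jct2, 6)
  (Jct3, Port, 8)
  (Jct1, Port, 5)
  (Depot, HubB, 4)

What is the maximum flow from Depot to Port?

Augment Depot→HubB→Jct1→Port: bottleneck 4, flow now 4.
Augment Depot→HubC→Jct3→Port: bottleneck 6, flow now 10.
Augment Depot→Jct2→Jct3→Port: bottleneck 2, flow now 12.
Augment Depot→Jct2→HubA→Port: bottleneck 2, flow now 14.
Augment Depot→Jct2→Jct1→Port: bottleneck 1, flow now 15.
No augmenting path remains; maximum flow = 15.
In the residual graph, reachable from Depot: {Depot, HubB, HubC, Jct2, Jct3, HubA, Jct1}.
Min-cut edges: Jct3→Port (8), HubA→Port (2), Jct1→Port (5); capacity 8 + 2 + 5 = 15.
This cut is saturated, so no flow can exceed 15.

15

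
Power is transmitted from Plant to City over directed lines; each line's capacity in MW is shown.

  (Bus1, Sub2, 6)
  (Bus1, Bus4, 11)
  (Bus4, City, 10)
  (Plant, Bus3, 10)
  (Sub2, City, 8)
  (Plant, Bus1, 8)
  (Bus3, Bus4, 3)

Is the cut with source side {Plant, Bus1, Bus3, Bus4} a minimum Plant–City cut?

No — its capacity is 16, but the minimum cut has capacity 11.

Given cut capacity: 6 + 10 = 16.
Augment Plant→Bus1→Bus4→City: bottleneck 8, flow now 8.
Augment Plant→Bus3→Bus4→City: bottleneck 2, flow now 10.
Augment Plant→Bus3→Bus4→Bus1→Sub2→City: bottleneck 1, flow now 11. (uses reverse residual edge)
No augmenting path remains; maximum flow = 11.
In the residual graph, reachable from Plant: {Plant, Bus3}.
Min-cut edges: Plant→Bus1 (8), Bus3→Bus4 (3); capacity 8 + 3 = 11.
Cut capacity 16 exceeds the max flow 11, so it is not minimum.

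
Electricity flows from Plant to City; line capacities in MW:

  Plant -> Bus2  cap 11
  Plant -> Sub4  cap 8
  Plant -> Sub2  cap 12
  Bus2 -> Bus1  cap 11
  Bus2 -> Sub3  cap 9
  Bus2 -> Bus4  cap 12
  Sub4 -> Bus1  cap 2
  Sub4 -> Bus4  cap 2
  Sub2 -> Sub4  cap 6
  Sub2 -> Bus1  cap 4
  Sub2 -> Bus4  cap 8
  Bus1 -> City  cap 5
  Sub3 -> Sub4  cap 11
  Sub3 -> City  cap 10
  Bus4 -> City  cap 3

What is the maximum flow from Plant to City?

Augment Plant→Bus2→Bus1→City: bottleneck 5, flow now 5.
Augment Plant→Bus2→Sub3→City: bottleneck 6, flow now 11.
Augment Plant→Sub4→Bus4→City: bottleneck 2, flow now 13.
Augment Plant→Sub2→Bus4→City: bottleneck 1, flow now 14.
Augment Plant→Sub4→Bus1→Bus2→Sub3→City: bottleneck 2, flow now 16. (uses reverse residual edge)
Augment Plant→Sub2→Bus1→Bus2→Sub3→City: bottleneck 1, flow now 17. (uses reverse residual edge)
No augmenting path remains; maximum flow = 17.
In the residual graph, reachable from Plant: {Plant, Bus2, Sub4, Sub2, Bus1, Bus4}.
Min-cut edges: Bus2→Sub3 (9), Bus1→City (5), Bus4→City (3); capacity 9 + 5 + 3 = 17.
This cut is saturated, so no flow can exceed 17.

17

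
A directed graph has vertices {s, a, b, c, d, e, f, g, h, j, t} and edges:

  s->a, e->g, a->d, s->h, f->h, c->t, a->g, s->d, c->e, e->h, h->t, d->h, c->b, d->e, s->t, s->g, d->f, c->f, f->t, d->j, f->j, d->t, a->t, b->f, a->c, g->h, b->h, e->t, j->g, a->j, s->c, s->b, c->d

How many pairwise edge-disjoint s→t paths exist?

Assign every edge capacity 1; by Menger, the answer equals the max flow.
Path s→t (+1); total 1.
Path s→a→t (+1); total 2.
Path s→c→t (+1); total 3.
Path s→d→t (+1); total 4.
Path s→h→t (+1); total 5.
Path s→b→f→t (+1); total 6.
No residual s→t path; max flow = 6.
Certifying cut of size 6: {h→t, s→a, s→b, s→c, s→d, s→t}.

6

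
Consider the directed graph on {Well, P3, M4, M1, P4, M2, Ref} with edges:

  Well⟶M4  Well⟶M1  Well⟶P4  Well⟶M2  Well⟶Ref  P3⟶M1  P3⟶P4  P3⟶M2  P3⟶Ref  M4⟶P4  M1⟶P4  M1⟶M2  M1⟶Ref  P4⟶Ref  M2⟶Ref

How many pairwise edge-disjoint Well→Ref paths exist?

4

Assign every edge capacity 1; by Menger, the answer equals the max flow.
Path Well→Ref (+1); total 1.
Path Well→M1→Ref (+1); total 2.
Path Well→P4→Ref (+1); total 3.
Path Well→M2→Ref (+1); total 4.
No residual Well→Ref path; max flow = 4.
Certifying cut of size 4: {P4→Ref, Well→M1, Well→M2, Well→Ref}.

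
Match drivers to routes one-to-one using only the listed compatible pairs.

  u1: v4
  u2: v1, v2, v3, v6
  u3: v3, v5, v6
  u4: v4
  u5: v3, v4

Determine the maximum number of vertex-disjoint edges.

Unit-capacity flow: source→left, listed edges, right→sink; max matching = max flow.
Augmenting path u1→v4 (+1); matched 1.
Augmenting path u2→v1 (+1); matched 2.
Augmenting path u3→v3 (+1); matched 3.
Augmenting path u5→v3→u3→v5 (+1); matched 4.
No augmenting path remains; maximum matching = 4.
König certificate: {u2, u3, u5, v4} is a vertex cover of size 4 (every listed pair touches it), so no matching can be larger.

4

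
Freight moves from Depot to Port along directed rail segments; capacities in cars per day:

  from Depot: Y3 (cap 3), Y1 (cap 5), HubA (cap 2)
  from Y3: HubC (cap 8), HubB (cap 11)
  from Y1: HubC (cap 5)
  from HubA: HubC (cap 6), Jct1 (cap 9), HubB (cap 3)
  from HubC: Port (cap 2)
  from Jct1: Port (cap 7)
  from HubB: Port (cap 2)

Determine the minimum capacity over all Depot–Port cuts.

6

Augment Depot→Y3→HubC→Port: bottleneck 2, flow now 2.
Augment Depot→Y3→HubB→Port: bottleneck 1, flow now 3.
Augment Depot→HubA→Jct1→Port: bottleneck 2, flow now 5.
Augment Depot→Y1→HubC→Y3→HubB→Port: bottleneck 1, flow now 6. (uses reverse residual edge)
No augmenting path remains; maximum flow = 6.
By max-flow min-cut, the minimum cut capacity equals the max flow.
In the residual graph, reachable from Depot: {Depot, Y3, Y1, HubC, HubB}.
Min-cut edges: Depot→HubA (2), HubC→Port (2), HubB→Port (2); capacity 2 + 2 + 2 = 6.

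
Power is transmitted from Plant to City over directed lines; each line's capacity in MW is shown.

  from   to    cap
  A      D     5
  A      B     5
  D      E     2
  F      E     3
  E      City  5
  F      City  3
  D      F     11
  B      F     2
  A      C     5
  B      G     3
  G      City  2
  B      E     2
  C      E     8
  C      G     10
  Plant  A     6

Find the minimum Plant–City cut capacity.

6

Augment Plant→A→B→E→City: bottleneck 2, flow now 2.
Augment Plant→A→B→F→City: bottleneck 2, flow now 4.
Augment Plant→A→B→G→City: bottleneck 1, flow now 5.
Augment Plant→A→C→E→City: bottleneck 1, flow now 6.
No augmenting path remains; maximum flow = 6.
By max-flow min-cut, the minimum cut capacity equals the max flow.
In the residual graph, reachable from Plant: {Plant}.
Min-cut edges: Plant→A (6); capacity 6 = 6.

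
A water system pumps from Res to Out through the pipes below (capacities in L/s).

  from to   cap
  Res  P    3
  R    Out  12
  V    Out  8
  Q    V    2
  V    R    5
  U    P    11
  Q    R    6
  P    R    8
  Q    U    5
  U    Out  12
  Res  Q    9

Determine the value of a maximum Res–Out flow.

12

Augment Res→P→R→Out: bottleneck 3, flow now 3.
Augment Res→Q→R→Out: bottleneck 6, flow now 9.
Augment Res→Q→U→Out: bottleneck 3, flow now 12.
No augmenting path remains; maximum flow = 12.
In the residual graph, reachable from Res: {Res}.
Min-cut edges: Res→P (3), Res→Q (9); capacity 3 + 9 = 12.
This cut is saturated, so no flow can exceed 12.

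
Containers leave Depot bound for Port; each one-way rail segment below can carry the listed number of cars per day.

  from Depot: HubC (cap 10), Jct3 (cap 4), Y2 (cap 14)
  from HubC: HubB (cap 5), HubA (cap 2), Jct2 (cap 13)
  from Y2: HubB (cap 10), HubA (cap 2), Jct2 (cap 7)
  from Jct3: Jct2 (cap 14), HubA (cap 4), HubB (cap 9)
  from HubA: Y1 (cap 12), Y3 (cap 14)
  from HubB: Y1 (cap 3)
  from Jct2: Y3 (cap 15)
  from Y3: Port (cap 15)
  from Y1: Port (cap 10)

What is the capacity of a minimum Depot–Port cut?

25

Augment Depot→HubC→HubA→Y3→Port: bottleneck 2, flow now 2.
Augment Depot→HubC→HubB→Y1→Port: bottleneck 3, flow now 5.
Augment Depot→HubC→Jct2→Y3→Port: bottleneck 5, flow now 10.
Augment Depot→Y2→HubA→Y3→Port: bottleneck 2, flow now 12.
Augment Depot→Y2→Jct2→Y3→Port: bottleneck 6, flow now 18.
Augment Depot→Jct3→HubA→Y1→Port: bottleneck 4, flow now 22.
Augment Depot→Y2→Jct2→Y3→HubA→Y1→Port: bottleneck 1, flow now 23. (uses reverse residual edge)
Augment Depot→Y2→HubB→HubC→Jct2→Y3→HubA→Y1→Port: bottleneck 2, flow now 25. (uses reverse residual edge)
No augmenting path remains; maximum flow = 25.
By max-flow min-cut, the minimum cut capacity equals the max flow.
In the residual graph, reachable from Depot: {Depot, HubC, Y2, Jct3, HubA, HubB, Jct2, Y3, Y1}.
Min-cut edges: Y3→Port (15), Y1→Port (10); capacity 15 + 10 = 25.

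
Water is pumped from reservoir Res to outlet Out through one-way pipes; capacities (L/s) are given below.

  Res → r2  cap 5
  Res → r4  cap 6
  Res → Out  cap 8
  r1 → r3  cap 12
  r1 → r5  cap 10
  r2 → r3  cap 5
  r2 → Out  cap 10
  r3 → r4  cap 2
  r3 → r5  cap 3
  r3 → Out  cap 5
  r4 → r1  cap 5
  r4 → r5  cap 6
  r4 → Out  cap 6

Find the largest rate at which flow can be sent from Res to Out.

Augment Res→Out: bottleneck 8, flow now 8.
Augment Res→r2→Out: bottleneck 5, flow now 13.
Augment Res→r4→Out: bottleneck 6, flow now 19.
No augmenting path remains; maximum flow = 19.
In the residual graph, reachable from Res: {Res}.
Min-cut edges: Res→r2 (5), Res→r4 (6), Res→Out (8); capacity 5 + 6 + 8 = 19.
This cut is saturated, so no flow can exceed 19.

19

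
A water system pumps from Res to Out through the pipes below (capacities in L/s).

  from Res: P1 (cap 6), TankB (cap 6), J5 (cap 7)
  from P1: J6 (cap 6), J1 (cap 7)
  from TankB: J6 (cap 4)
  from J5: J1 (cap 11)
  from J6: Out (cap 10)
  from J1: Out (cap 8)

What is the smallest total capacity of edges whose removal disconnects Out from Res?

17

Augment Res→P1→J6→Out: bottleneck 6, flow now 6.
Augment Res→TankB→J6→Out: bottleneck 4, flow now 10.
Augment Res→J5→J1→Out: bottleneck 7, flow now 17.
No augmenting path remains; maximum flow = 17.
By max-flow min-cut, the minimum cut capacity equals the max flow.
In the residual graph, reachable from Res: {Res, TankB}.
Min-cut edges: Res→P1 (6), Res→J5 (7), TankB→J6 (4); capacity 6 + 7 + 4 = 17.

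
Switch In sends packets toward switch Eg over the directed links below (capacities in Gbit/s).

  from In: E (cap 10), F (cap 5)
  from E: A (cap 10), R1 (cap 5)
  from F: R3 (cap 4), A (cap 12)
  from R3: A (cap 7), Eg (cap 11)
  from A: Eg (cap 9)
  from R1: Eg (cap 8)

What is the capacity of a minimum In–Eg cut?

Augment In→E→A→Eg: bottleneck 9, flow now 9.
Augment In→E→R1→Eg: bottleneck 1, flow now 10.
Augment In→F→R3→Eg: bottleneck 4, flow now 14.
Augment In→F→A→E→R1→Eg: bottleneck 1, flow now 15. (uses reverse residual edge)
No augmenting path remains; maximum flow = 15.
By max-flow min-cut, the minimum cut capacity equals the max flow.
In the residual graph, reachable from In: {In}.
Min-cut edges: In→E (10), In→F (5); capacity 10 + 5 = 15.

15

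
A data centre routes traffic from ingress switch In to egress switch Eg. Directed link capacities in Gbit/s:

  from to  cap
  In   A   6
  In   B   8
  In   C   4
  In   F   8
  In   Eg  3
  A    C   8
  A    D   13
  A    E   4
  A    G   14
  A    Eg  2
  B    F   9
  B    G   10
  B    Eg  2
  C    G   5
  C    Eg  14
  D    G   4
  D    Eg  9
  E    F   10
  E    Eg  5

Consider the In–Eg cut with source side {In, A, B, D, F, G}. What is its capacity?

32

Edges leaving {In, A, B, D, F, G}: In→C (4), In→Eg (3), A→C (8), A→E (4), A→Eg (2), B→Eg (2), D→Eg (9).
Cut capacity = 4 + 3 + 8 + 4 + 2 + 2 + 9 = 32.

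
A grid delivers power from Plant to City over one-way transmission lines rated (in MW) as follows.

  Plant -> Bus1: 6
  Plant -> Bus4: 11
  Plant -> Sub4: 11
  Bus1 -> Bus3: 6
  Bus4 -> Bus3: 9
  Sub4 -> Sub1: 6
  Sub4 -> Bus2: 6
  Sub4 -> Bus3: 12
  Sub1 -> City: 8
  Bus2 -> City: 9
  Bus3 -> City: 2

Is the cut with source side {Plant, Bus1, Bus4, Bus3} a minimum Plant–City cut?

Given cut capacity: 11 + 2 = 13.
Augment Plant→Bus1→Bus3→City: bottleneck 2, flow now 2.
Augment Plant→Sub4→Sub1→City: bottleneck 6, flow now 8.
Augment Plant→Sub4→Bus2→City: bottleneck 5, flow now 13.
No augmenting path remains; maximum flow = 13.
Cut capacity 13 equals the max flow, so it is a minimum cut.

Yes — it is a minimum cut (capacity 13).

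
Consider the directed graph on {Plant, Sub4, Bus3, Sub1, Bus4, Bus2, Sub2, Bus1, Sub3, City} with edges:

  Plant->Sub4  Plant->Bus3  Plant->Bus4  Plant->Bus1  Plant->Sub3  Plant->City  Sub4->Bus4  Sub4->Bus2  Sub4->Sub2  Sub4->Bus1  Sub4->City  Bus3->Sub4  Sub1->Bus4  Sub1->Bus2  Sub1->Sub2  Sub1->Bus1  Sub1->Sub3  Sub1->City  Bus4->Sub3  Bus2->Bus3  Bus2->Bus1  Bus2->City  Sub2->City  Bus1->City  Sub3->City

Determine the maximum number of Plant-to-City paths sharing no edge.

5

Assign every edge capacity 1; by Menger, the answer equals the max flow.
Path Plant→City (+1); total 1.
Path Plant→Sub4→City (+1); total 2.
Path Plant→Bus1→City (+1); total 3.
Path Plant→Sub3→City (+1); total 4.
Path Plant→Bus3→Sub4→Bus2→City (+1); total 5.
No residual Plant→City path; max flow = 5.
Certifying cut of size 5: {Plant→Bus1, Plant→Bus3, Plant→City, Plant→Sub4, Sub3→City}.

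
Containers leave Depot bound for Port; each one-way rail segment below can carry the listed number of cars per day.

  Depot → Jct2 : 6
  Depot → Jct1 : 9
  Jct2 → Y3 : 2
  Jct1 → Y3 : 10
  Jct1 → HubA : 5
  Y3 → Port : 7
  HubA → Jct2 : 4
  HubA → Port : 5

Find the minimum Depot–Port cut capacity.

11

Augment Depot→Jct2→Y3→Port: bottleneck 2, flow now 2.
Augment Depot→Jct1→Y3→Port: bottleneck 5, flow now 7.
Augment Depot→Jct1→HubA→Port: bottleneck 4, flow now 11.
No augmenting path remains; maximum flow = 11.
By max-flow min-cut, the minimum cut capacity equals the max flow.
In the residual graph, reachable from Depot: {Depot, Jct2}.
Min-cut edges: Depot→Jct1 (9), Jct2→Y3 (2); capacity 9 + 2 = 11.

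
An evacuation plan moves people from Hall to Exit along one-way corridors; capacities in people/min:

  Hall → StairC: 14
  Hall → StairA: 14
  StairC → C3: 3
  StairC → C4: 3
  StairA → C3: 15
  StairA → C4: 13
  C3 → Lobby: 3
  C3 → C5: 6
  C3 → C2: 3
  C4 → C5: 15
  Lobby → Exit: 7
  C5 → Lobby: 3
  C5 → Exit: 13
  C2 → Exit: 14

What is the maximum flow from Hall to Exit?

Augment Hall→StairC→C3→Lobby→Exit: bottleneck 3, flow now 3.
Augment Hall→StairC→C4→C5→Exit: bottleneck 3, flow now 6.
Augment Hall→StairA→C3→C5→Exit: bottleneck 6, flow now 12.
Augment Hall→StairA→C3→C2→Exit: bottleneck 3, flow now 15.
Augment Hall→StairA→C4→C5→Exit: bottleneck 4, flow now 19.
Augment Hall→StairA→C4→C5→Lobby→Exit: bottleneck 1, flow now 20.
No augmenting path remains; maximum flow = 20.
In the residual graph, reachable from Hall: {Hall, StairC}.
Min-cut edges: Hall→StairA (14), StairC→C3 (3), StairC→C4 (3); capacity 14 + 3 + 3 = 20.
This cut is saturated, so no flow can exceed 20.

20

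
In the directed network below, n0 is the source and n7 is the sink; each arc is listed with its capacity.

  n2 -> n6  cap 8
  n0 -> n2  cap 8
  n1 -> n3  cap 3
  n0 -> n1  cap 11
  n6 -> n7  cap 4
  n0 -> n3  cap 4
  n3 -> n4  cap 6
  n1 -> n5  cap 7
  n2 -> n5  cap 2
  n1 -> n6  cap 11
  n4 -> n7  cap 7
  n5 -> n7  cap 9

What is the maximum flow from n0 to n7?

Augment n0→n1→n5→n7: bottleneck 7, flow now 7.
Augment n0→n1→n6→n7: bottleneck 4, flow now 11.
Augment n0→n2→n5→n7: bottleneck 2, flow now 13.
Augment n0→n3→n4→n7: bottleneck 4, flow now 17.
Augment n0→n2→n6→n1→n3→n4→n7: bottleneck 2, flow now 19. (uses reverse residual edge)
No augmenting path remains; maximum flow = 19.
In the residual graph, reachable from n0: {n0, n1, n2, n3, n6}.
Min-cut edges: n1→n5 (7), n2→n5 (2), n3→n4 (6), n6→n7 (4); capacity 7 + 2 + 6 + 4 = 19.
This cut is saturated, so no flow can exceed 19.

19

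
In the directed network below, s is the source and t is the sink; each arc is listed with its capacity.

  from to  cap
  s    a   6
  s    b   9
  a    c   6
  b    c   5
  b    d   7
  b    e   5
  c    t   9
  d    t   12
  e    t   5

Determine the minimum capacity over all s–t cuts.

Augment s→a→c→t: bottleneck 6, flow now 6.
Augment s→b→c→t: bottleneck 3, flow now 9.
Augment s→b→d→t: bottleneck 6, flow now 15.
No augmenting path remains; maximum flow = 15.
By max-flow min-cut, the minimum cut capacity equals the max flow.
In the residual graph, reachable from s: {s}.
Min-cut edges: s→a (6), s→b (9); capacity 6 + 9 = 15.

15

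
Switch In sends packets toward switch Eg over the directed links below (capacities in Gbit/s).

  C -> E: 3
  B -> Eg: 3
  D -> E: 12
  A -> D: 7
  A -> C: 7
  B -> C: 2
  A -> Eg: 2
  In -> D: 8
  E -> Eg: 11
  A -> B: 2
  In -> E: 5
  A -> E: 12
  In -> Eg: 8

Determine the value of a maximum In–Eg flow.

19

Augment In→Eg: bottleneck 8, flow now 8.
Augment In→E→Eg: bottleneck 5, flow now 13.
Augment In→D→E→Eg: bottleneck 6, flow now 19.
No augmenting path remains; maximum flow = 19.
In the residual graph, reachable from In: {In, D, E}.
Min-cut edges: In→Eg (8), E→Eg (11); capacity 8 + 11 = 19.
This cut is saturated, so no flow can exceed 19.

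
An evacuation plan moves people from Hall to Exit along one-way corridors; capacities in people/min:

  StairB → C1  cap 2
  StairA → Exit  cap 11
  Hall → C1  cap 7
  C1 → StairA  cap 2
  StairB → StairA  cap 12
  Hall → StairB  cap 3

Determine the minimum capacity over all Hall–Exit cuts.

Augment Hall→StairB→StairA→Exit: bottleneck 3, flow now 3.
Augment Hall→C1→StairA→Exit: bottleneck 2, flow now 5.
No augmenting path remains; maximum flow = 5.
By max-flow min-cut, the minimum cut capacity equals the max flow.
In the residual graph, reachable from Hall: {Hall, C1}.
Min-cut edges: Hall→StairB (3), C1→StairA (2); capacity 3 + 2 = 5.

5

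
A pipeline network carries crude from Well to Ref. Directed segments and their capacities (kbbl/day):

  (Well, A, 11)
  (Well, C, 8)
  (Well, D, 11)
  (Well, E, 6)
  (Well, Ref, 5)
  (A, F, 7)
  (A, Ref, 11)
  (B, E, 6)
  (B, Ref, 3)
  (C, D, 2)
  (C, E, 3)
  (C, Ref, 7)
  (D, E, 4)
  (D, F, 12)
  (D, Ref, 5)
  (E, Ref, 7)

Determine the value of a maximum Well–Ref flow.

Augment Well→Ref: bottleneck 5, flow now 5.
Augment Well→A→Ref: bottleneck 11, flow now 16.
Augment Well→C→Ref: bottleneck 7, flow now 23.
Augment Well→D→Ref: bottleneck 5, flow now 28.
Augment Well→E→Ref: bottleneck 6, flow now 34.
Augment Well→C→E→Ref: bottleneck 1, flow now 35.
No augmenting path remains; maximum flow = 35.
In the residual graph, reachable from Well: {Well, C, D, E, F}.
Min-cut edges: Well→A (11), Well→Ref (5), C→Ref (7), D→Ref (5), E→Ref (7); capacity 11 + 5 + 7 + 5 + 7 = 35.
This cut is saturated, so no flow can exceed 35.

35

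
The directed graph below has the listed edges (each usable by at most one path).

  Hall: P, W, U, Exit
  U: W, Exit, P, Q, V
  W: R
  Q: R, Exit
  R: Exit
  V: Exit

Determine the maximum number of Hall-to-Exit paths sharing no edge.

3

Assign every edge capacity 1; by Menger, the answer equals the max flow.
Path Hall→Exit (+1); total 1.
Path Hall→U→Exit (+1); total 2.
Path Hall→W→R→Exit (+1); total 3.
No residual Hall→Exit path; max flow = 3.
Certifying cut of size 3: {Hall→Exit, Hall→U, Hall→W}.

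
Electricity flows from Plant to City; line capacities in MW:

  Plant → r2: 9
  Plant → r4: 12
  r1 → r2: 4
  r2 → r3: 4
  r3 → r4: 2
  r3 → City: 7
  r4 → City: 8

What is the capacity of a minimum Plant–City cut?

12

Augment Plant→r4→City: bottleneck 8, flow now 8.
Augment Plant→r2→r3→City: bottleneck 4, flow now 12.
No augmenting path remains; maximum flow = 12.
By max-flow min-cut, the minimum cut capacity equals the max flow.
In the residual graph, reachable from Plant: {Plant, r2, r4}.
Min-cut edges: r2→r3 (4), r4→City (8); capacity 4 + 8 = 12.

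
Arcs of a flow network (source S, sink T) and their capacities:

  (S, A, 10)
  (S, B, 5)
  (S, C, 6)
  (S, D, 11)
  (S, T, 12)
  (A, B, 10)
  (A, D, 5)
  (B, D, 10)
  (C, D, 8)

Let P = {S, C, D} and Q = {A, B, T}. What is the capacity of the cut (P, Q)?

Edges leaving {S, C, D}: S→A (10), S→B (5), S→T (12).
Cut capacity = 10 + 5 + 12 = 27.

27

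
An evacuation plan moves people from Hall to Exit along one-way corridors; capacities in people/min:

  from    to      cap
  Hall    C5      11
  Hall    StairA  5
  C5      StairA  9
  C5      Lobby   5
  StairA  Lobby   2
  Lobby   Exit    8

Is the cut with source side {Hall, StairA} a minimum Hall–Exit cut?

Given cut capacity: 11 + 2 = 13.
Augment Hall→C5→Lobby→Exit: bottleneck 5, flow now 5.
Augment Hall→StairA→Lobby→Exit: bottleneck 2, flow now 7.
No augmenting path remains; maximum flow = 7.
In the residual graph, reachable from Hall: {Hall, C5, StairA}.
Min-cut edges: C5→Lobby (5), StairA→Lobby (2); capacity 5 + 2 = 7.
Cut capacity 13 exceeds the max flow 7, so it is not minimum.

No — its capacity is 13, but the minimum cut has capacity 7.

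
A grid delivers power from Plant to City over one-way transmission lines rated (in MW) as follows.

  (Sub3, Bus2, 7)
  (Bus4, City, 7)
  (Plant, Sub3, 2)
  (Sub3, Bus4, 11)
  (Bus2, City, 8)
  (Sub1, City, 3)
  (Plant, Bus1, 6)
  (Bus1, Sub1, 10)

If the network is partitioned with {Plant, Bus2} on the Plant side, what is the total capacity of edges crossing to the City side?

16

Edges leaving {Plant, Bus2}: Plant→Bus1 (6), Plant→Sub3 (2), Bus2→City (8).
Cut capacity = 6 + 2 + 8 = 16.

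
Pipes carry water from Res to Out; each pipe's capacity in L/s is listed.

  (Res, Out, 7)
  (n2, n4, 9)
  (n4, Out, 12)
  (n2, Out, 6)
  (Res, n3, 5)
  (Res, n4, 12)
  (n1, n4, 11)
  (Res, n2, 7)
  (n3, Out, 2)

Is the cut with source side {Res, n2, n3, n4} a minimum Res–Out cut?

Yes — it is a minimum cut (capacity 27).

Given cut capacity: 7 + 6 + 2 + 12 = 27.
Augment Res→Out: bottleneck 7, flow now 7.
Augment Res→n2→Out: bottleneck 6, flow now 13.
Augment Res→n3→Out: bottleneck 2, flow now 15.
Augment Res→n4→Out: bottleneck 12, flow now 27.
No augmenting path remains; maximum flow = 27.
Cut capacity 27 equals the max flow, so it is a minimum cut.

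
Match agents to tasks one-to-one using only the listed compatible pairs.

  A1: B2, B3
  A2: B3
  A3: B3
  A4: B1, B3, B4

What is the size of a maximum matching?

3

Unit-capacity flow: source→left, listed edges, right→sink; max matching = max flow.
Augmenting path A1→B2 (+1); matched 1.
Augmenting path A2→B3 (+1); matched 2.
Augmenting path A4→B1 (+1); matched 3.
No augmenting path remains; maximum matching = 3.
König certificate: {A1, A4, B3} is a vertex cover of size 3 (every listed pair touches it), so no matching can be larger.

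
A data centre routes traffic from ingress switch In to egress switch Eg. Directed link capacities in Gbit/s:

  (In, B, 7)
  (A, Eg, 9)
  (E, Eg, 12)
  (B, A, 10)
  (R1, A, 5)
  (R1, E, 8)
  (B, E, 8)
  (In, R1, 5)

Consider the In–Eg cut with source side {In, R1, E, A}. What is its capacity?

28

Edges leaving {In, R1, E, A}: In→B (7), E→Eg (12), A→Eg (9).
Cut capacity = 7 + 12 + 9 = 28.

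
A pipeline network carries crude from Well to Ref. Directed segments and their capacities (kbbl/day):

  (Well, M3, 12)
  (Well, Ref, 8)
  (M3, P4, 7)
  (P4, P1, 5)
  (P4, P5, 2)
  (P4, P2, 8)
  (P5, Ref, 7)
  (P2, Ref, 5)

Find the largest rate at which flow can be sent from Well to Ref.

Augment Well→Ref: bottleneck 8, flow now 8.
Augment Well→M3→P4→P5→Ref: bottleneck 2, flow now 10.
Augment Well→M3→P4→P2→Ref: bottleneck 5, flow now 15.
No augmenting path remains; maximum flow = 15.
In the residual graph, reachable from Well: {Well, M3}.
Min-cut edges: Well→Ref (8), M3→P4 (7); capacity 8 + 7 = 15.
This cut is saturated, so no flow can exceed 15.

15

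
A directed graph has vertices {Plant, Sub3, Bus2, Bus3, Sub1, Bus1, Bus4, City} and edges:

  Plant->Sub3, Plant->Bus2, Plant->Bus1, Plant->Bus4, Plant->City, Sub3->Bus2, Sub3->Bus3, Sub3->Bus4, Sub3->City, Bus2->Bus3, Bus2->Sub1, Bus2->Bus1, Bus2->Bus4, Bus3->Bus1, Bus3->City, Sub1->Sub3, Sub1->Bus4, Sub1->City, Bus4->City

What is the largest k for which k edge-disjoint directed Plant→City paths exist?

Assign every edge capacity 1; by Menger, the answer equals the max flow.
Path Plant→City (+1); total 1.
Path Plant→Sub3→City (+1); total 2.
Path Plant→Bus4→City (+1); total 3.
Path Plant→Bus2→Bus3→City (+1); total 4.
No residual Plant→City path; max flow = 4.
Certifying cut of size 4: {Plant→Bus2, Plant→Bus4, Plant→City, Plant→Sub3}.

4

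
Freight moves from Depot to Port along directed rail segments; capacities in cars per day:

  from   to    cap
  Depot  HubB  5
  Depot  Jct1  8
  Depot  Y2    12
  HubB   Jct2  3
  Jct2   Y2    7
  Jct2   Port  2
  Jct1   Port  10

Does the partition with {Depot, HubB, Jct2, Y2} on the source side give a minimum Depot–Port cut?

Given cut capacity: 8 + 2 = 10.
Augment Depot→Jct1→Port: bottleneck 8, flow now 8.
Augment Depot→HubB→Jct2→Port: bottleneck 2, flow now 10.
No augmenting path remains; maximum flow = 10.
Cut capacity 10 equals the max flow, so it is a minimum cut.

Yes — it is a minimum cut (capacity 10).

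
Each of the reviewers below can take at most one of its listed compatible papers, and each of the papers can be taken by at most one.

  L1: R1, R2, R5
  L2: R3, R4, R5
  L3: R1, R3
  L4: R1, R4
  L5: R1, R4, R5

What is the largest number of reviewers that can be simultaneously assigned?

5

Unit-capacity flow: source→left, listed edges, right→sink; max matching = max flow.
Augmenting path L1→R1 (+1); matched 1.
Augmenting path L2→R3 (+1); matched 2.
Augmenting path L4→R4 (+1); matched 3.
Augmenting path L5→R5 (+1); matched 4.
Augmenting path L3→R1→L1→R2 (+1); matched 5.
No augmenting path remains; maximum matching = 5.
König certificate: {L1, L2, L3, L4, L5} is a vertex cover of size 5 (every listed pair touches it), so no matching can be larger.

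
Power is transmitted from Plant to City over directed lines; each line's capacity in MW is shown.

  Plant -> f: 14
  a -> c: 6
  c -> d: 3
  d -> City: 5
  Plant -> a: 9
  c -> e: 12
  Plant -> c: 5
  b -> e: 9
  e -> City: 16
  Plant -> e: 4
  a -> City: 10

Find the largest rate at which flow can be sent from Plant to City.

Augment Plant→a→City: bottleneck 9, flow now 9.
Augment Plant→e→City: bottleneck 4, flow now 13.
Augment Plant→c→d→City: bottleneck 3, flow now 16.
Augment Plant→c→e→City: bottleneck 2, flow now 18.
No augmenting path remains; maximum flow = 18.
In the residual graph, reachable from Plant: {Plant, f}.
Min-cut edges: Plant→a (9), Plant→c (5), Plant→e (4); capacity 9 + 5 + 4 = 18.
This cut is saturated, so no flow can exceed 18.

18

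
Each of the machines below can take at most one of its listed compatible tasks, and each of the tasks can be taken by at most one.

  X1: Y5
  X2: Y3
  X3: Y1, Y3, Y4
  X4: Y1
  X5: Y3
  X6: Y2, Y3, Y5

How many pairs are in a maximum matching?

Unit-capacity flow: source→left, listed edges, right→sink; max matching = max flow.
Augmenting path X1→Y5 (+1); matched 1.
Augmenting path X2→Y3 (+1); matched 2.
Augmenting path X3→Y1 (+1); matched 3.
Augmenting path X6→Y2 (+1); matched 4.
Augmenting path X4→Y1→X3→Y4 (+1); matched 5.
No augmenting path remains; maximum matching = 5.
König certificate: {X1, X3, X4, X6, Y3} is a vertex cover of size 5 (every listed pair touches it), so no matching can be larger.

5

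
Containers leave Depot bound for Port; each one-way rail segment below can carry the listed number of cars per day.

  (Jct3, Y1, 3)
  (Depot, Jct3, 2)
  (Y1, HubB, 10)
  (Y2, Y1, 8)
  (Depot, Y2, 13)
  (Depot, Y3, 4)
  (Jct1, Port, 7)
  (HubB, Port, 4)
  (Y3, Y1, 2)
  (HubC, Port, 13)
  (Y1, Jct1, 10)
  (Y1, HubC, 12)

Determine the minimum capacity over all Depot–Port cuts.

Augment Depot→Y3→Y1→HubB→Port: bottleneck 2, flow now 2.
Augment Depot→Y2→Y1→HubB→Port: bottleneck 2, flow now 4.
Augment Depot→Y2→Y1→Jct1→Port: bottleneck 6, flow now 10.
Augment Depot→Jct3→Y1→Jct1→Port: bottleneck 1, flow now 11.
Augment Depot→Jct3→Y1→HubC→Port: bottleneck 1, flow now 12.
No augmenting path remains; maximum flow = 12.
By max-flow min-cut, the minimum cut capacity equals the max flow.
In the residual graph, reachable from Depot: {Depot, Y3, Y2}.
Min-cut edges: Depot→Jct3 (2), Y3→Y1 (2), Y2→Y1 (8); capacity 2 + 2 + 8 = 12.

12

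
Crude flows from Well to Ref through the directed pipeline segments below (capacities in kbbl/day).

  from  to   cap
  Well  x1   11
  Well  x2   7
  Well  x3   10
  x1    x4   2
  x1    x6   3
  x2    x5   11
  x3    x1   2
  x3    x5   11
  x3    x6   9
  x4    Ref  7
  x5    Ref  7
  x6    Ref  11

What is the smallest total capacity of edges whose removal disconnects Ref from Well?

20

Augment Well→x1→x4→Ref: bottleneck 2, flow now 2.
Augment Well→x1→x6→Ref: bottleneck 3, flow now 5.
Augment Well→x2→x5→Ref: bottleneck 7, flow now 12.
Augment Well→x3→x6→Ref: bottleneck 8, flow now 20.
No augmenting path remains; maximum flow = 20.
By max-flow min-cut, the minimum cut capacity equals the max flow.
In the residual graph, reachable from Well: {Well, x1, x2, x3, x5, x6}.
Min-cut edges: x1→x4 (2), x5→Ref (7), x6→Ref (11); capacity 2 + 7 + 11 = 20.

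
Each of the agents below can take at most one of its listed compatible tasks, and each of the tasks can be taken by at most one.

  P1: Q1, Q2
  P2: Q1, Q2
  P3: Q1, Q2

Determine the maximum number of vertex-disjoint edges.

Unit-capacity flow: source→left, listed edges, right→sink; max matching = max flow.
Augmenting path P1→Q1 (+1); matched 1.
Augmenting path P2→Q2 (+1); matched 2.
No augmenting path remains; maximum matching = 2.
König certificate: {Q1, Q2} is a vertex cover of size 2 (every listed pair touches it), so no matching can be larger.

2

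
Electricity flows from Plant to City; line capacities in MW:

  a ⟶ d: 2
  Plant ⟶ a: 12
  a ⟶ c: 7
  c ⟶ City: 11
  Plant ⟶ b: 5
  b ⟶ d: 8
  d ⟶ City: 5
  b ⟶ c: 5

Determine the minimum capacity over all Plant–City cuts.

14

Augment Plant→a→c→City: bottleneck 7, flow now 7.
Augment Plant→a→d→City: bottleneck 2, flow now 9.
Augment Plant→b→c→City: bottleneck 4, flow now 13.
Augment Plant→b→d→City: bottleneck 1, flow now 14.
No augmenting path remains; maximum flow = 14.
By max-flow min-cut, the minimum cut capacity equals the max flow.
In the residual graph, reachable from Plant: {Plant, a}.
Min-cut edges: Plant→b (5), a→c (7), a→d (2); capacity 5 + 7 + 2 = 14.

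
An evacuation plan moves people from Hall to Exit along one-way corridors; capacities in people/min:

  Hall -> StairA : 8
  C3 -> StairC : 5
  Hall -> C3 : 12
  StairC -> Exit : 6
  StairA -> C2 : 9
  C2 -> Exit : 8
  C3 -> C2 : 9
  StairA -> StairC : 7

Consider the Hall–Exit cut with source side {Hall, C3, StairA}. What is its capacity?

30

Edges leaving {Hall, C3, StairA}: C3→C2 (9), C3→StairC (5), StairA→C2 (9), StairA→StairC (7).
Cut capacity = 9 + 5 + 9 + 7 = 30.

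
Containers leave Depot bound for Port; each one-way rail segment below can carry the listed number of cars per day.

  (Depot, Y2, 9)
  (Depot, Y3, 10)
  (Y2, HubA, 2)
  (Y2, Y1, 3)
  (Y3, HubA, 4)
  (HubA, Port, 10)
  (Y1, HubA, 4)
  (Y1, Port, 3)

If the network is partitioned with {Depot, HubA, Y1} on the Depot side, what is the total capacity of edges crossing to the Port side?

Edges leaving {Depot, HubA, Y1}: Depot→Y2 (9), Depot→Y3 (10), HubA→Port (10), Y1→Port (3).
Cut capacity = 9 + 10 + 10 + 3 = 32.

32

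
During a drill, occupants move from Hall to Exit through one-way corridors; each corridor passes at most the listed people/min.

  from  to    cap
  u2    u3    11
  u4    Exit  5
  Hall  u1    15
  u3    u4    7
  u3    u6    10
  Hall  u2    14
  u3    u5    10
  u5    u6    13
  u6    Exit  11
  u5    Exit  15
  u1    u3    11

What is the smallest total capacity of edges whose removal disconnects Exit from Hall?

Augment Hall→u1→u3→u4→Exit: bottleneck 5, flow now 5.
Augment Hall→u1→u3→u5→Exit: bottleneck 6, flow now 11.
Augment Hall→u2→u3→u5→Exit: bottleneck 4, flow now 15.
Augment Hall→u2→u3→u6→Exit: bottleneck 7, flow now 22.
No augmenting path remains; maximum flow = 22.
By max-flow min-cut, the minimum cut capacity equals the max flow.
In the residual graph, reachable from Hall: {Hall, u1, u2}.
Min-cut edges: u1→u3 (11), u2→u3 (11); capacity 11 + 11 = 22.

22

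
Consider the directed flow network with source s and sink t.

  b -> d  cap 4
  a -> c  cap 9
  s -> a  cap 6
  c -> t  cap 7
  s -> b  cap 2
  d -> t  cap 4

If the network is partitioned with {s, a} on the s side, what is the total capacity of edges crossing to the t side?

11

Edges leaving {s, a}: s→b (2), a→c (9).
Cut capacity = 2 + 9 = 11.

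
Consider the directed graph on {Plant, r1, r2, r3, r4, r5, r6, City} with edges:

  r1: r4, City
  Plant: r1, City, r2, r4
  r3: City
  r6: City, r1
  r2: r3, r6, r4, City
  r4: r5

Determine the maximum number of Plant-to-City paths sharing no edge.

Assign every edge capacity 1; by Menger, the answer equals the max flow.
Path Plant→City (+1); total 1.
Path Plant→r1→City (+1); total 2.
Path Plant→r2→City (+1); total 3.
No residual Plant→City path; max flow = 3.
Certifying cut of size 3: {Plant→City, Plant→r1, Plant→r2}.

3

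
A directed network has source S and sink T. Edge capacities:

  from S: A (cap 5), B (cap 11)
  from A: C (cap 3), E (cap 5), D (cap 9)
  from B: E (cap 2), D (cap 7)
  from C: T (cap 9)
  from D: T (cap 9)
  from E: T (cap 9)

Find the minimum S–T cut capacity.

14

Augment S→A→C→T: bottleneck 3, flow now 3.
Augment S→A→D→T: bottleneck 2, flow now 5.
Augment S→B→D→T: bottleneck 7, flow now 12.
Augment S→B→E→T: bottleneck 2, flow now 14.
No augmenting path remains; maximum flow = 14.
By max-flow min-cut, the minimum cut capacity equals the max flow.
In the residual graph, reachable from S: {S, B}.
Min-cut edges: S→A (5), B→D (7), B→E (2); capacity 5 + 7 + 2 = 14.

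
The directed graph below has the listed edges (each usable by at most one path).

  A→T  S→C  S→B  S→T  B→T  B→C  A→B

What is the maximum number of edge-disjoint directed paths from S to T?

2

Assign every edge capacity 1; by Menger, the answer equals the max flow.
Path S→T (+1); total 1.
Path S→B→T (+1); total 2.
No residual S→T path; max flow = 2.
Certifying cut of size 2: {S→B, S→T}.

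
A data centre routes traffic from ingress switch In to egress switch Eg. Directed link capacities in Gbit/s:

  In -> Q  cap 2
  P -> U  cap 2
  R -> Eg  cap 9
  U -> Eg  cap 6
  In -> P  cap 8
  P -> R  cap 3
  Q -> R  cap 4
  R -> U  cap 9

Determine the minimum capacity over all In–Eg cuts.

Augment In→P→R→Eg: bottleneck 3, flow now 3.
Augment In→P→U→Eg: bottleneck 2, flow now 5.
Augment In→Q→R→Eg: bottleneck 2, flow now 7.
No augmenting path remains; maximum flow = 7.
By max-flow min-cut, the minimum cut capacity equals the max flow.
In the residual graph, reachable from In: {In, P}.
Min-cut edges: In→Q (2), P→R (3), P→U (2); capacity 2 + 3 + 2 = 7.

7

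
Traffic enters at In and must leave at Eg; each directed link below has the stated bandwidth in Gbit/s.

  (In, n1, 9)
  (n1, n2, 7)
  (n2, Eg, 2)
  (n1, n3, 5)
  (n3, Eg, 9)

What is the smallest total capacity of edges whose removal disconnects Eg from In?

Augment In→n1→n2→Eg: bottleneck 2, flow now 2.
Augment In→n1→n3→Eg: bottleneck 5, flow now 7.
No augmenting path remains; maximum flow = 7.
By max-flow min-cut, the minimum cut capacity equals the max flow.
In the residual graph, reachable from In: {In, n1, n2}.
Min-cut edges: n1→n3 (5), n2→Eg (2); capacity 5 + 2 = 7.

7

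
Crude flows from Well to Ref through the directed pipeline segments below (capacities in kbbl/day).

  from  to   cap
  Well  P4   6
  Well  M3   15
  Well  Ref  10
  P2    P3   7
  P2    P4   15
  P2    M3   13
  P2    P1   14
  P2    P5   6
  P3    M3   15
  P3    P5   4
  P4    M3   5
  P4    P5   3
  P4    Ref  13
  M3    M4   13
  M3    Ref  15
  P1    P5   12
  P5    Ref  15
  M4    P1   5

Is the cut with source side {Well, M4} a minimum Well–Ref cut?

Given cut capacity: 6 + 15 + 10 + 5 = 36.
Augment Well→Ref: bottleneck 10, flow now 10.
Augment Well→P4→Ref: bottleneck 6, flow now 16.
Augment Well→M3→Ref: bottleneck 15, flow now 31.
No augmenting path remains; maximum flow = 31.
In the residual graph, reachable from Well: {Well}.
Min-cut edges: Well→P4 (6), Well→M3 (15), Well→Ref (10); capacity 6 + 15 + 10 = 31.
Cut capacity 36 exceeds the max flow 31, so it is not minimum.

No — its capacity is 36, but the minimum cut has capacity 31.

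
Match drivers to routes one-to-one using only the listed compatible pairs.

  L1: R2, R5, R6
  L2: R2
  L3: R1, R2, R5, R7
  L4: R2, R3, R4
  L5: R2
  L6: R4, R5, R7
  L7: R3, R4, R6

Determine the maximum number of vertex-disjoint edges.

Unit-capacity flow: source→left, listed edges, right→sink; max matching = max flow.
Augmenting path L1→R2 (+1); matched 1.
Augmenting path L3→R1 (+1); matched 2.
Augmenting path L4→R3 (+1); matched 3.
Augmenting path L6→R4 (+1); matched 4.
Augmenting path L7→R6 (+1); matched 5.
Augmenting path L2→R2→L1→R5 (+1); matched 6.
No augmenting path remains; maximum matching = 6.
König certificate: {L1, L3, L4, L6, L7, R2} is a vertex cover of size 6 (every listed pair touches it), so no matching can be larger.

6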